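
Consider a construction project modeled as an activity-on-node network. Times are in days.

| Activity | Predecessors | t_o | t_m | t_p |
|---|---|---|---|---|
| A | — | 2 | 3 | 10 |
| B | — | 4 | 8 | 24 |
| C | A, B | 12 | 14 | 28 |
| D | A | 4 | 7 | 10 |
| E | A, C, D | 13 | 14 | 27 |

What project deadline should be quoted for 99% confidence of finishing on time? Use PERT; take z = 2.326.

te_A = (2 + 4·3 + 10)/6 = 24/6 = 4; σ²_A = ((10−2)/6)² = 1.778
te_B = (4 + 4·8 + 24)/6 = 60/6 = 10; σ²_B = ((24−4)/6)² = 11.111
te_C = (12 + 4·14 + 28)/6 = 96/6 = 16; σ²_C = ((28−12)/6)² = 7.111
te_D = (4 + 4·7 + 10)/6 = 42/6 = 7; σ²_D = ((10−4)/6)² = 1.000
te_E = (13 + 4·14 + 27)/6 = 96/6 = 16; σ²_E = ((27−13)/6)² = 5.444

Forward pass:
ES_A = 0; EF_A = 4
ES_B = 0; EF_B = 10
ES_C = max(EF_A=4, EF_B=10) = 10; EF_C = 10+16 = 26
ES_D = 4; EF_D = 4+7 = 11
ES_E = max(EF_A=4, EF_C=26, EF_D=11) = 26; EF_E = 26+16 = 42
Expected project duration μ = 42 days. Critical path: B → C → E.

Variance along critical path = 11.111 + 7.111 + 5.444 = 23.667; σ = 4.865 days.
D = μ + z·σ = 42 + 2.326·4.865 = 53.3 days

53.3 days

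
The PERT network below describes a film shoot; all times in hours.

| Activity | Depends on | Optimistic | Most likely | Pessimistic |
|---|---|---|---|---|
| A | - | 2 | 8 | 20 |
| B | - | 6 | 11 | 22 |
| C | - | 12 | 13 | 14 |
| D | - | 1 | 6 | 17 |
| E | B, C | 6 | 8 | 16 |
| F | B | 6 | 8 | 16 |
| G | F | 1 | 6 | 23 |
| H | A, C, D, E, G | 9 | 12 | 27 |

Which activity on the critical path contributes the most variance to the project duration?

G

te_A = (2 + 4·8 + 20)/6 = 54/6 = 9; σ²_A = ((20−2)/6)² = 9.000
te_B = (6 + 4·11 + 22)/6 = 72/6 = 12; σ²_B = ((22−6)/6)² = 7.111
te_C = (12 + 4·13 + 14)/6 = 78/6 = 13; σ²_C = ((14−12)/6)² = 0.111
te_D = (1 + 4·6 + 17)/6 = 42/6 = 7; σ²_D = ((17−1)/6)² = 7.111
te_E = (6 + 4·8 + 16)/6 = 54/6 = 9; σ²_E = ((16−6)/6)² = 2.778
te_F = (6 + 4·8 + 16)/6 = 54/6 = 9; σ²_F = ((16−6)/6)² = 2.778
te_G = (1 + 4·6 + 23)/6 = 48/6 = 8; σ²_G = ((23−1)/6)² = 13.444
te_H = (9 + 4·12 + 27)/6 = 84/6 = 14; σ²_H = ((27−9)/6)² = 9.000

Forward pass:
ES_A = 0; EF_A = 9
ES_B = 0; EF_B = 12
ES_C = 0; EF_C = 13
ES_D = 0; EF_D = 7
ES_E = max(EF_B=12, EF_C=13) = 13; EF_E = 13+9 = 22
ES_F = 12; EF_F = 12+9 = 21
ES_G = 21; EF_G = 21+8 = 29
ES_H = max(EF_A=9, EF_C=13, EF_D=7, EF_E=22, EF_G=29) = 29; EF_H = 29+14 = 43
Expected project duration μ = 43 hours. Critical path: B → F → G → H.

Variances on critical path: σ²_B=7.111, σ²_F=2.778, σ²_G=13.444, σ²_H=9.000.
Largest is σ²_G = 13.444.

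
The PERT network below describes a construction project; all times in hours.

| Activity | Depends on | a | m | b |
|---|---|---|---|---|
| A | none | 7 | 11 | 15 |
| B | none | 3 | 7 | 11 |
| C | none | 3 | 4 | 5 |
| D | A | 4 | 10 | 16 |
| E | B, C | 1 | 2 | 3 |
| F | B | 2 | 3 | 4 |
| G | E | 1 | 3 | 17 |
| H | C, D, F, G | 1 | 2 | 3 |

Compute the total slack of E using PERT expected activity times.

te_A = (7 + 4·11 + 15)/6 = 66/6 = 11
te_B = (3 + 4·7 + 11)/6 = 42/6 = 7
te_C = (3 + 4·4 + 5)/6 = 24/6 = 4
te_D = (4 + 4·10 + 16)/6 = 60/6 = 10
te_E = (1 + 4·2 + 3)/6 = 12/6 = 2
te_F = (2 + 4·3 + 4)/6 = 18/6 = 3
te_G = (1 + 4·3 + 17)/6 = 30/6 = 5
te_H = (1 + 4·2 + 3)/6 = 12/6 = 2

Forward pass:
ES_A = 0; EF_A = 11
ES_B = 0; EF_B = 7
ES_C = 0; EF_C = 4
ES_D = 11; EF_D = 11+10 = 21
ES_E = max(EF_B=7, EF_C=4) = 7; EF_E = 7+2 = 9
ES_F = 7; EF_F = 7+3 = 10
ES_G = 9; EF_G = 9+5 = 14
ES_H = max(EF_C=4, EF_D=21, EF_F=10, EF_G=14) = 21; EF_H = 21+2 = 23
Expected project duration μ = 23 hours. Critical path: A → D → H.

Backward pass:
LF_H = 23; LS_H = 23−2 = 21
LF_G = LS_H = 21; LS_G = 21−5 = 16
LF_F = LS_H = 21; LS_F = 21−3 = 18
LF_E = LS_G = 16; LS_E = 16−2 = 14
LF_D = LS_H = 21; LS_D = 21−10 = 11
LF_C = min(LS_E=14, LS_H=21) = 14; LS_C = 14−4 = 10
LF_B = min(LS_E=14, LS_F=18) = 14; LS_B = 14−7 = 7
LF_A = LS_D = 11; LS_A = 11−11 = 0
Slack_E = LS_E − ES_E = 14 − 7 = 7

7 hours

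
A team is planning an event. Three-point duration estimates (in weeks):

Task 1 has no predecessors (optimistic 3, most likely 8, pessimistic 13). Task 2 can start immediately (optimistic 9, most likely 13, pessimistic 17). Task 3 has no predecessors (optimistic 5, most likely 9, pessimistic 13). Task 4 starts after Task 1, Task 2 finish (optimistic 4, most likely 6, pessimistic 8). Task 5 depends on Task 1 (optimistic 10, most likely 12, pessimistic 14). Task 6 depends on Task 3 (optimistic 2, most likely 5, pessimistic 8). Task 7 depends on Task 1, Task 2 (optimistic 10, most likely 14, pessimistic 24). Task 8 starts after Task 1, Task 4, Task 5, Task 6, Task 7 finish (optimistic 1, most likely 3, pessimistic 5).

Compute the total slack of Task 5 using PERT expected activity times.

te_Task 1 = (3 + 4·8 + 13)/6 = 48/6 = 8
te_Task 2 = (9 + 4·13 + 17)/6 = 78/6 = 13
te_Task 3 = (5 + 4·9 + 13)/6 = 54/6 = 9
te_Task 4 = (4 + 4·6 + 8)/6 = 36/6 = 6
te_Task 5 = (10 + 4·12 + 14)/6 = 72/6 = 12
te_Task 6 = (2 + 4·5 + 8)/6 = 30/6 = 5
te_Task 7 = (10 + 4·14 + 24)/6 = 90/6 = 15
te_Task 8 = (1 + 4·3 + 5)/6 = 18/6 = 3

Forward pass:
ES_Task 1 = 0; EF_Task 1 = 8
ES_Task 2 = 0; EF_Task 2 = 13
ES_Task 3 = 0; EF_Task 3 = 9
ES_Task 4 = max(EF_Task 1=8, EF_Task 2=13) = 13; EF_Task 4 = 13+6 = 19
ES_Task 5 = 8; EF_Task 5 = 8+12 = 20
ES_Task 6 = 9; EF_Task 6 = 9+5 = 14
ES_Task 7 = max(EF_Task 1=8, EF_Task 2=13) = 13; EF_Task 7 = 13+15 = 28
ES_Task 8 = max(EF_Task 1=8, EF_Task 4=19, EF_Task 5=20, EF_Task 6=14, EF_Task 7=28) = 28; EF_Task 8 = 28+3 = 31
Expected project duration μ = 31 weeks. Critical path: Task 2 → Task 7 → Task 8.

Backward pass:
LF_Task 8 = 31; LS_Task 8 = 31−3 = 28
LF_Task 7 = LS_Task 8 = 28; LS_Task 7 = 28−15 = 13
LF_Task 6 = LS_Task 8 = 28; LS_Task 6 = 28−5 = 23
LF_Task 5 = LS_Task 8 = 28; LS_Task 5 = 28−12 = 16
LF_Task 4 = LS_Task 8 = 28; LS_Task 4 = 28−6 = 22
LF_Task 3 = LS_Task 6 = 23; LS_Task 3 = 23−9 = 14
LF_Task 2 = min(LS_Task 4=22, LS_Task 7=13) = 13; LS_Task 2 = 13−13 = 0
LF_Task 1 = min(LS_Task 4=22, LS_Task 5=16, LS_Task 7=13, LS_Task 8=28) = 13; LS_Task 1 = 13−8 = 5
Slack_Task 5 = LS_Task 5 − ES_Task 5 = 16 − 8 = 8

8 weeks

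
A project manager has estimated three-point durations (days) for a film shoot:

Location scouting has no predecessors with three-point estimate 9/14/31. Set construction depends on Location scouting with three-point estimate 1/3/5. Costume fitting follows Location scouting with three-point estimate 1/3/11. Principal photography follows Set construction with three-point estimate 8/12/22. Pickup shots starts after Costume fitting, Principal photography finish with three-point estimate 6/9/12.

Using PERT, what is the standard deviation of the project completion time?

4.51 days

te_Location scouting = (9 + 4·14 + 31)/6 = 96/6 = 16; σ²_Location scouting = ((31−9)/6)² = 13.444
te_Set construction = (1 + 4·3 + 5)/6 = 18/6 = 3; σ²_Set construction = ((5−1)/6)² = 0.444
te_Costume fitting = (1 + 4·3 + 11)/6 = 24/6 = 4; σ²_Costume fitting = ((11−1)/6)² = 2.778
te_Principal photography = (8 + 4·12 + 22)/6 = 78/6 = 13; σ²_Principal photography = ((22−8)/6)² = 5.444
te_Pickup shots = (6 + 4·9 + 12)/6 = 54/6 = 9; σ²_Pickup shots = ((12−6)/6)² = 1.000

Forward pass:
ES_Location scouting = 0; EF_Location scouting = 16
ES_Set construction = 16; EF_Set construction = 16+3 = 19
ES_Costume fitting = 16; EF_Costume fitting = 16+4 = 20
ES_Principal photography = 19; EF_Principal photography = 19+13 = 32
ES_Pickup shots = max(EF_Costume fitting=20, EF_Principal photography=32) = 32; EF_Pickup shots = 32+9 = 41
Expected project duration μ = 41 days. Critical path: Location scouting → Set construction → Principal photography → Pickup shots.

Variance along critical path = 13.444 + 0.444 + 5.444 + 1.000 = 20.333
σ = √20.333 = 4.509 days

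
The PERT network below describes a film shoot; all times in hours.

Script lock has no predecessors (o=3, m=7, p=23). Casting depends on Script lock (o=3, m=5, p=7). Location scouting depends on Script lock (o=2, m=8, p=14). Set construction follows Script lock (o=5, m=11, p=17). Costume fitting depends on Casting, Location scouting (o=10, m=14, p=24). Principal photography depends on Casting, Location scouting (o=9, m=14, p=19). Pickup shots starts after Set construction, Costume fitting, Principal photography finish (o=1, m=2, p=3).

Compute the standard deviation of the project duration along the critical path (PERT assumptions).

te_Script lock = (3 + 4·7 + 23)/6 = 54/6 = 9; σ²_Script lock = ((23−3)/6)² = 11.111
te_Casting = (3 + 4·5 + 7)/6 = 30/6 = 5; σ²_Casting = ((7−3)/6)² = 0.444
te_Location scouting = (2 + 4·8 + 14)/6 = 48/6 = 8; σ²_Location scouting = ((14−2)/6)² = 4.000
te_Set construction = (5 + 4·11 + 17)/6 = 66/6 = 11; σ²_Set construction = ((17−5)/6)² = 4.000
te_Costume fitting = (10 + 4·14 + 24)/6 = 90/6 = 15; σ²_Costume fitting = ((24−10)/6)² = 5.444
te_Principal photography = (9 + 4·14 + 19)/6 = 84/6 = 14; σ²_Principal photography = ((19−9)/6)² = 2.778
te_Pickup shots = (1 + 4·2 + 3)/6 = 12/6 = 2; σ²_Pickup shots = ((3−1)/6)² = 0.111

Forward pass:
ES_Script lock = 0; EF_Script lock = 9
ES_Casting = 9; EF_Casting = 9+5 = 14
ES_Location scouting = 9; EF_Location scouting = 9+8 = 17
ES_Set construction = 9; EF_Set construction = 9+11 = 20
ES_Costume fitting = max(EF_Casting=14, EF_Location scouting=17) = 17; EF_Costume fitting = 17+15 = 32
ES_Principal photography = max(EF_Casting=14, EF_Location scouting=17) = 17; EF_Principal photography = 17+14 = 31
ES_Pickup shots = max(EF_Set construction=20, EF_Costume fitting=32, EF_Principal photography=31) = 32; EF_Pickup shots = 32+2 = 34
Expected project duration μ = 34 hours. Critical path: Script lock → Location scouting → Costume fitting → Pickup shots.

Variance along critical path = 11.111 + 4.000 + 5.444 + 0.111 = 20.667
σ = √20.667 = 4.546 hours

4.55 hours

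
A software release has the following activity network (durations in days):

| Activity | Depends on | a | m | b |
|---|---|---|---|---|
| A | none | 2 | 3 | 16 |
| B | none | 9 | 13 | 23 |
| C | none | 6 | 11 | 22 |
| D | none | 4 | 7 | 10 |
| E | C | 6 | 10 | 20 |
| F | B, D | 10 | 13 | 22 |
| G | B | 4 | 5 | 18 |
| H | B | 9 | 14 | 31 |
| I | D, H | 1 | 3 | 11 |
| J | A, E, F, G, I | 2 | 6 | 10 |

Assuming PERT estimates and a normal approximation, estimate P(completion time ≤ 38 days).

0.340

te_A = (2 + 4·3 + 16)/6 = 30/6 = 5; σ²_A = ((16−2)/6)² = 5.444
te_B = (9 + 4·13 + 23)/6 = 84/6 = 14; σ²_B = ((23−9)/6)² = 5.444
te_C = (6 + 4·11 + 22)/6 = 72/6 = 12; σ²_C = ((22−6)/6)² = 7.111
te_D = (4 + 4·7 + 10)/6 = 42/6 = 7; σ²_D = ((10−4)/6)² = 1.000
te_E = (6 + 4·10 + 20)/6 = 66/6 = 11; σ²_E = ((20−6)/6)² = 5.444
te_F = (10 + 4·13 + 22)/6 = 84/6 = 14; σ²_F = ((22−10)/6)² = 4.000
te_G = (4 + 4·5 + 18)/6 = 42/6 = 7; σ²_G = ((18−4)/6)² = 5.444
te_H = (9 + 4·14 + 31)/6 = 96/6 = 16; σ²_H = ((31−9)/6)² = 13.444
te_I = (1 + 4·3 + 11)/6 = 24/6 = 4; σ²_I = ((11−1)/6)² = 2.778
te_J = (2 + 4·6 + 10)/6 = 36/6 = 6; σ²_J = ((10−2)/6)² = 1.778

Forward pass:
ES_A = 0; EF_A = 5
ES_B = 0; EF_B = 14
ES_C = 0; EF_C = 12
ES_D = 0; EF_D = 7
ES_E = 12; EF_E = 12+11 = 23
ES_F = max(EF_B=14, EF_D=7) = 14; EF_F = 14+14 = 28
ES_G = 14; EF_G = 14+7 = 21
ES_H = 14; EF_H = 14+16 = 30
ES_I = max(EF_D=7, EF_H=30) = 30; EF_I = 30+4 = 34
ES_J = max(EF_A=5, EF_E=23, EF_F=28, EF_G=21, EF_I=34) = 34; EF_J = 34+6 = 40
Expected project duration μ = 40 days. Critical path: B → H → I → J.

Variance along critical path = 5.444 + 13.444 + 2.778 + 1.778 = 23.444; σ = √23.444 = 4.842 days.
Z = (38 − 40) / 4.842 = -0.413
P(T ≤ 38) = Φ(-0.413) ≈ 0.340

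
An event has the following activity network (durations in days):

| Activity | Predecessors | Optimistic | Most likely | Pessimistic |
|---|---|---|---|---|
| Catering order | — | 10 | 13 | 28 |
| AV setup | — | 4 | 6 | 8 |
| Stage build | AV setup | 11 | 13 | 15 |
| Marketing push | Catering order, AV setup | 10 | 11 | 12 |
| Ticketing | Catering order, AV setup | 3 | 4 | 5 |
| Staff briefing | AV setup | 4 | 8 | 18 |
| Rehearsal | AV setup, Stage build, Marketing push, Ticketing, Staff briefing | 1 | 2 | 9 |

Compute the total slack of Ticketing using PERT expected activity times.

7 days

te_Catering order = (10 + 4·13 + 28)/6 = 90/6 = 15
te_AV setup = (4 + 4·6 + 8)/6 = 36/6 = 6
te_Stage build = (11 + 4·13 + 15)/6 = 78/6 = 13
te_Marketing push = (10 + 4·11 + 12)/6 = 66/6 = 11
te_Ticketing = (3 + 4·4 + 5)/6 = 24/6 = 4
te_Staff briefing = (4 + 4·8 + 18)/6 = 54/6 = 9
te_Rehearsal = (1 + 4·2 + 9)/6 = 18/6 = 3

Forward pass:
ES_Catering order = 0; EF_Catering order = 15
ES_AV setup = 0; EF_AV setup = 6
ES_Stage build = 6; EF_Stage build = 6+13 = 19
ES_Marketing push = max(EF_Catering order=15, EF_AV setup=6) = 15; EF_Marketing push = 15+11 = 26
ES_Ticketing = max(EF_Catering order=15, EF_AV setup=6) = 15; EF_Ticketing = 15+4 = 19
ES_Staff briefing = 6; EF_Staff briefing = 6+9 = 15
ES_Rehearsal = max(EF_AV setup=6, EF_Stage build=19, EF_Marketing push=26, EF_Ticketing=19, EF_Staff briefing=15) = 26; EF_Rehearsal = 26+3 = 29
Expected project duration μ = 29 days. Critical path: Catering order → Marketing push → Rehearsal.

Backward pass:
LF_Rehearsal = 29; LS_Rehearsal = 29−3 = 26
LF_Staff briefing = LS_Rehearsal = 26; LS_Staff briefing = 26−9 = 17
LF_Ticketing = LS_Rehearsal = 26; LS_Ticketing = 26−4 = 22
LF_Marketing push = LS_Rehearsal = 26; LS_Marketing push = 26−11 = 15
LF_Stage build = LS_Rehearsal = 26; LS_Stage build = 26−13 = 13
LF_AV setup = min(LS_Stage build=13, LS_Marketing push=15, LS_Ticketing=22, LS_Staff briefing=17, LS_Rehearsal=26) = 13; LS_AV setup = 13−6 = 7
LF_Catering order = min(LS_Marketing push=15, LS_Ticketing=22) = 15; LS_Catering order = 15−15 = 0
Slack_Ticketing = LS_Ticketing − ES_Ticketing = 22 − 15 = 7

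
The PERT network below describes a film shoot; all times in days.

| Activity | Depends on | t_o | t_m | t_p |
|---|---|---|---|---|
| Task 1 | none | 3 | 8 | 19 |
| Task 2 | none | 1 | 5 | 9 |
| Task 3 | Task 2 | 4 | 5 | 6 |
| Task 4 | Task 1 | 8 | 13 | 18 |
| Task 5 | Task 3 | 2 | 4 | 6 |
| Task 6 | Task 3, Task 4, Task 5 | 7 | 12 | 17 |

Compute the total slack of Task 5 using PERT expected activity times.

te_Task 1 = (3 + 4·8 + 19)/6 = 54/6 = 9
te_Task 2 = (1 + 4·5 + 9)/6 = 30/6 = 5
te_Task 3 = (4 + 4·5 + 6)/6 = 30/6 = 5
te_Task 4 = (8 + 4·13 + 18)/6 = 78/6 = 13
te_Task 5 = (2 + 4·4 + 6)/6 = 24/6 = 4
te_Task 6 = (7 + 4·12 + 17)/6 = 72/6 = 12

Forward pass:
ES_Task 1 = 0; EF_Task 1 = 9
ES_Task 2 = 0; EF_Task 2 = 5
ES_Task 3 = 5; EF_Task 3 = 5+5 = 10
ES_Task 4 = 9; EF_Task 4 = 9+13 = 22
ES_Task 5 = 10; EF_Task 5 = 10+4 = 14
ES_Task 6 = max(EF_Task 3=10, EF_Task 4=22, EF_Task 5=14) = 22; EF_Task 6 = 22+12 = 34
Expected project duration μ = 34 days. Critical path: Task 1 → Task 4 → Task 6.

Backward pass:
LF_Task 6 = 34; LS_Task 6 = 34−12 = 22
LF_Task 5 = LS_Task 6 = 22; LS_Task 5 = 22−4 = 18
LF_Task 4 = LS_Task 6 = 22; LS_Task 4 = 22−13 = 9
LF_Task 3 = min(LS_Task 5=18, LS_Task 6=22) = 18; LS_Task 3 = 18−5 = 13
LF_Task 2 = LS_Task 3 = 13; LS_Task 2 = 13−5 = 8
LF_Task 1 = LS_Task 4 = 9; LS_Task 1 = 9−9 = 0
Slack_Task 5 = LS_Task 5 − ES_Task 5 = 18 − 10 = 8

8 days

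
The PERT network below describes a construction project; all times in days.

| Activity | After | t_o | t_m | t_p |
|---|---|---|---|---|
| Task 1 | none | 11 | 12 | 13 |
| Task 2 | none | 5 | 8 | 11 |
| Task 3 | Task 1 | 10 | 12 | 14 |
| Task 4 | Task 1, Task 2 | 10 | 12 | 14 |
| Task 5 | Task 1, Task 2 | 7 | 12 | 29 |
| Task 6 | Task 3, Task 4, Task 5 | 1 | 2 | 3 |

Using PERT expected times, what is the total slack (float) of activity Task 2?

4 days

te_Task 1 = (11 + 4·12 + 13)/6 = 72/6 = 12
te_Task 2 = (5 + 4·8 + 11)/6 = 48/6 = 8
te_Task 3 = (10 + 4·12 + 14)/6 = 72/6 = 12
te_Task 4 = (10 + 4·12 + 14)/6 = 72/6 = 12
te_Task 5 = (7 + 4·12 + 29)/6 = 84/6 = 14
te_Task 6 = (1 + 4·2 + 3)/6 = 12/6 = 2

Forward pass:
ES_Task 1 = 0; EF_Task 1 = 12
ES_Task 2 = 0; EF_Task 2 = 8
ES_Task 3 = 12; EF_Task 3 = 12+12 = 24
ES_Task 4 = max(EF_Task 1=12, EF_Task 2=8) = 12; EF_Task 4 = 12+12 = 24
ES_Task 5 = max(EF_Task 1=12, EF_Task 2=8) = 12; EF_Task 5 = 12+14 = 26
ES_Task 6 = max(EF_Task 3=24, EF_Task 4=24, EF_Task 5=26) = 26; EF_Task 6 = 26+2 = 28
Expected project duration μ = 28 days. Critical path: Task 1 → Task 5 → Task 6.

Backward pass:
LF_Task 6 = 28; LS_Task 6 = 28−2 = 26
LF_Task 5 = LS_Task 6 = 26; LS_Task 5 = 26−14 = 12
LF_Task 4 = LS_Task 6 = 26; LS_Task 4 = 26−12 = 14
LF_Task 3 = LS_Task 6 = 26; LS_Task 3 = 26−12 = 14
LF_Task 2 = min(LS_Task 4=14, LS_Task 5=12) = 12; LS_Task 2 = 12−8 = 4
LF_Task 1 = min(LS_Task 3=14, LS_Task 4=14, LS_Task 5=12) = 12; LS_Task 1 = 12−12 = 0
Slack_Task 2 = LS_Task 2 − ES_Task 2 = 4 − 0 = 4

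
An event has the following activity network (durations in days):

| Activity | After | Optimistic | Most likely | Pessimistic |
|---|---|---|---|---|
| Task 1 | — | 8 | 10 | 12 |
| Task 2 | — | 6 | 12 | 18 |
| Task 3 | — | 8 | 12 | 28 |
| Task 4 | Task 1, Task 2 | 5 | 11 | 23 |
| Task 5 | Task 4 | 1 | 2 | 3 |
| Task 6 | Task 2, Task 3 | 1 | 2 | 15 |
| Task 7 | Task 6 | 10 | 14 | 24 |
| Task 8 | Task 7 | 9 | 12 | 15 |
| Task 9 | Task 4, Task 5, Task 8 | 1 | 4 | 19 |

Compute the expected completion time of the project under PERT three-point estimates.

te_Task 1 = (8 + 4·10 + 12)/6 = 60/6 = 10
te_Task 2 = (6 + 4·12 + 18)/6 = 72/6 = 12
te_Task 3 = (8 + 4·12 + 28)/6 = 84/6 = 14
te_Task 4 = (5 + 4·11 + 23)/6 = 72/6 = 12
te_Task 5 = (1 + 4·2 + 3)/6 = 12/6 = 2
te_Task 6 = (1 + 4·2 + 15)/6 = 24/6 = 4
te_Task 7 = (10 + 4·14 + 24)/6 = 90/6 = 15
te_Task 8 = (9 + 4·12 + 15)/6 = 72/6 = 12
te_Task 9 = (1 + 4·4 + 19)/6 = 36/6 = 6

Forward pass:
ES_Task 1 = 0; EF_Task 1 = 10
ES_Task 2 = 0; EF_Task 2 = 12
ES_Task 3 = 0; EF_Task 3 = 14
ES_Task 4 = max(EF_Task 1=10, EF_Task 2=12) = 12; EF_Task 4 = 12+12 = 24
ES_Task 5 = 24; EF_Task 5 = 24+2 = 26
ES_Task 6 = max(EF_Task 2=12, EF_Task 3=14) = 14; EF_Task 6 = 14+4 = 18
ES_Task 7 = 18; EF_Task 7 = 18+15 = 33
ES_Task 8 = 33; EF_Task 8 = 33+12 = 45
ES_Task 9 = max(EF_Task 4=24, EF_Task 5=26, EF_Task 8=45) = 45; EF_Task 9 = 45+6 = 51
Expected project duration μ = 51 days. Critical path: Task 3 → Task 6 → Task 7 → Task 8 → Task 9.

51 days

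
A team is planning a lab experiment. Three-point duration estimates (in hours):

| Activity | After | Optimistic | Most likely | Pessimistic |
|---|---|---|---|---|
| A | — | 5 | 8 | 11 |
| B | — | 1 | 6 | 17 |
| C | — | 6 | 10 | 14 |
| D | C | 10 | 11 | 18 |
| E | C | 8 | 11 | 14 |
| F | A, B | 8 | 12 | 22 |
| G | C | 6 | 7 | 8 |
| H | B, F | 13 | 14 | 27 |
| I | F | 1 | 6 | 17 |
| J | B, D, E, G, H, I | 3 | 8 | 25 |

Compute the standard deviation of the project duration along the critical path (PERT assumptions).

te_A = (5 + 4·8 + 11)/6 = 48/6 = 8; σ²_A = ((11−5)/6)² = 1.000
te_B = (1 + 4·6 + 17)/6 = 42/6 = 7; σ²_B = ((17−1)/6)² = 7.111
te_C = (6 + 4·10 + 14)/6 = 60/6 = 10; σ²_C = ((14−6)/6)² = 1.778
te_D = (10 + 4·11 + 18)/6 = 72/6 = 12; σ²_D = ((18−10)/6)² = 1.778
te_E = (8 + 4·11 + 14)/6 = 66/6 = 11; σ²_E = ((14−8)/6)² = 1.000
te_F = (8 + 4·12 + 22)/6 = 78/6 = 13; σ²_F = ((22−8)/6)² = 5.444
te_G = (6 + 4·7 + 8)/6 = 42/6 = 7; σ²_G = ((8−6)/6)² = 0.111
te_H = (13 + 4·14 + 27)/6 = 96/6 = 16; σ²_H = ((27−13)/6)² = 5.444
te_I = (1 + 4·6 + 17)/6 = 42/6 = 7; σ²_I = ((17−1)/6)² = 7.111
te_J = (3 + 4·8 + 25)/6 = 60/6 = 10; σ²_J = ((25−3)/6)² = 13.444

Forward pass:
ES_A = 0; EF_A = 8
ES_B = 0; EF_B = 7
ES_C = 0; EF_C = 10
ES_D = 10; EF_D = 10+12 = 22
ES_E = 10; EF_E = 10+11 = 21
ES_F = max(EF_A=8, EF_B=7) = 8; EF_F = 8+13 = 21
ES_G = 10; EF_G = 10+7 = 17
ES_H = max(EF_B=7, EF_F=21) = 21; EF_H = 21+16 = 37
ES_I = 21; EF_I = 21+7 = 28
ES_J = max(EF_B=7, EF_D=22, EF_E=21, EF_G=17, EF_H=37, EF_I=28) = 37; EF_J = 37+10 = 47
Expected project duration μ = 47 hours. Critical path: A → F → H → J.

Variance along critical path = 1.000 + 5.444 + 5.444 + 13.444 = 25.333
σ = √25.333 = 5.033 hours

5.03 hours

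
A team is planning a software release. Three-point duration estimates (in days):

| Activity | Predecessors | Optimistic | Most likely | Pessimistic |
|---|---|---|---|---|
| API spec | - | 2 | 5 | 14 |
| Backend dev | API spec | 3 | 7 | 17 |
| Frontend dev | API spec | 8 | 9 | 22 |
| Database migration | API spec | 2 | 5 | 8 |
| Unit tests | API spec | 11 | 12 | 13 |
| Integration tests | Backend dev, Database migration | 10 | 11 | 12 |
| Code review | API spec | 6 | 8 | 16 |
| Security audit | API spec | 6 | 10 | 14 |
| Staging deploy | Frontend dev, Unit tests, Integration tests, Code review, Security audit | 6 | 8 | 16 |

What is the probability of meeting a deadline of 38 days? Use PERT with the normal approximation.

0.873

te_API spec = (2 + 4·5 + 14)/6 = 36/6 = 6; σ²_API spec = ((14−2)/6)² = 4.000
te_Backend dev = (3 + 4·7 + 17)/6 = 48/6 = 8; σ²_Backend dev = ((17−3)/6)² = 5.444
te_Frontend dev = (8 + 4·9 + 22)/6 = 66/6 = 11; σ²_Frontend dev = ((22−8)/6)² = 5.444
te_Database migration = (2 + 4·5 + 8)/6 = 30/6 = 5; σ²_Database migration = ((8−2)/6)² = 1.000
te_Unit tests = (11 + 4·12 + 13)/6 = 72/6 = 12; σ²_Unit tests = ((13−11)/6)² = 0.111
te_Integration tests = (10 + 4·11 + 12)/6 = 66/6 = 11; σ²_Integration tests = ((12−10)/6)² = 0.111
te_Code review = (6 + 4·8 + 16)/6 = 54/6 = 9; σ²_Code review = ((16−6)/6)² = 2.778
te_Security audit = (6 + 4·10 + 14)/6 = 60/6 = 10; σ²_Security audit = ((14−6)/6)² = 1.778
te_Staging deploy = (6 + 4·8 + 16)/6 = 54/6 = 9; σ²_Staging deploy = ((16−6)/6)² = 2.778

Forward pass:
ES_API spec = 0; EF_API spec = 6
ES_Backend dev = 6; EF_Backend dev = 6+8 = 14
ES_Frontend dev = 6; EF_Frontend dev = 6+11 = 17
ES_Database migration = 6; EF_Database migration = 6+5 = 11
ES_Unit tests = 6; EF_Unit tests = 6+12 = 18
ES_Integration tests = max(EF_Backend dev=14, EF_Database migration=11) = 14; EF_Integration tests = 14+11 = 25
ES_Code review = 6; EF_Code review = 6+9 = 15
ES_Security audit = 6; EF_Security audit = 6+10 = 16
ES_Staging deploy = max(EF_Frontend dev=17, EF_Unit tests=18, EF_Integration tests=25, EF_Code review=15, EF_Security audit=16) = 25; EF_Staging deploy = 25+9 = 34
Expected project duration μ = 34 days. Critical path: API spec → Backend dev → Integration tests → Staging deploy.

Variance along critical path = 4.000 + 5.444 + 0.111 + 2.778 = 12.333; σ = √12.333 = 3.512 days.
Z = (38 − 34) / 3.512 = 1.139
P(T ≤ 38) = Φ(1.139) ≈ 0.873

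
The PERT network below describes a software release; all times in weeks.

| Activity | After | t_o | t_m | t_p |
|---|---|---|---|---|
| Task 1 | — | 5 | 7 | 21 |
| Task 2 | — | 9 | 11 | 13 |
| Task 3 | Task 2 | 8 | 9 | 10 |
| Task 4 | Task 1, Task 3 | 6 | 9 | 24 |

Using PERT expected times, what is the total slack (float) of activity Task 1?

11 weeks

te_Task 1 = (5 + 4·7 + 21)/6 = 54/6 = 9
te_Task 2 = (9 + 4·11 + 13)/6 = 66/6 = 11
te_Task 3 = (8 + 4·9 + 10)/6 = 54/6 = 9
te_Task 4 = (6 + 4·9 + 24)/6 = 66/6 = 11

Forward pass:
ES_Task 1 = 0; EF_Task 1 = 9
ES_Task 2 = 0; EF_Task 2 = 11
ES_Task 3 = 11; EF_Task 3 = 11+9 = 20
ES_Task 4 = max(EF_Task 1=9, EF_Task 3=20) = 20; EF_Task 4 = 20+11 = 31
Expected project duration μ = 31 weeks. Critical path: Task 2 → Task 3 → Task 4.

Backward pass:
LF_Task 4 = 31; LS_Task 4 = 31−11 = 20
LF_Task 3 = LS_Task 4 = 20; LS_Task 3 = 20−9 = 11
LF_Task 2 = LS_Task 3 = 11; LS_Task 2 = 11−11 = 0
LF_Task 1 = LS_Task 4 = 20; LS_Task 1 = 20−9 = 11
Slack_Task 1 = LS_Task 1 − ES_Task 1 = 11 − 0 = 11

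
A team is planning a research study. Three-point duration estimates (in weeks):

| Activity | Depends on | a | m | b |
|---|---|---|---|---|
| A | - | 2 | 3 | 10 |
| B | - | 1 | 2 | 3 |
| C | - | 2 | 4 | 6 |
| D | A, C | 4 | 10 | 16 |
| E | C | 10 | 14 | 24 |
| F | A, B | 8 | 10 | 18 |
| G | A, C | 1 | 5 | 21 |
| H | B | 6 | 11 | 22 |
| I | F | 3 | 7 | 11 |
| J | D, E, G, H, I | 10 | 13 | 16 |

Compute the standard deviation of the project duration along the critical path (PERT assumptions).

2.71 weeks

te_A = (2 + 4·3 + 10)/6 = 24/6 = 4; σ²_A = ((10−2)/6)² = 1.778
te_B = (1 + 4·2 + 3)/6 = 12/6 = 2; σ²_B = ((3−1)/6)² = 0.111
te_C = (2 + 4·4 + 6)/6 = 24/6 = 4; σ²_C = ((6−2)/6)² = 0.444
te_D = (4 + 4·10 + 16)/6 = 60/6 = 10; σ²_D = ((16−4)/6)² = 4.000
te_E = (10 + 4·14 + 24)/6 = 90/6 = 15; σ²_E = ((24−10)/6)² = 5.444
te_F = (8 + 4·10 + 18)/6 = 66/6 = 11; σ²_F = ((18−8)/6)² = 2.778
te_G = (1 + 4·5 + 21)/6 = 42/6 = 7; σ²_G = ((21−1)/6)² = 11.111
te_H = (6 + 4·11 + 22)/6 = 72/6 = 12; σ²_H = ((22−6)/6)² = 7.111
te_I = (3 + 4·7 + 11)/6 = 42/6 = 7; σ²_I = ((11−3)/6)² = 1.778
te_J = (10 + 4·13 + 16)/6 = 78/6 = 13; σ²_J = ((16−10)/6)² = 1.000

Forward pass:
ES_A = 0; EF_A = 4
ES_B = 0; EF_B = 2
ES_C = 0; EF_C = 4
ES_D = max(EF_A=4, EF_C=4) = 4; EF_D = 4+10 = 14
ES_E = 4; EF_E = 4+15 = 19
ES_F = max(EF_A=4, EF_B=2) = 4; EF_F = 4+11 = 15
ES_G = max(EF_A=4, EF_C=4) = 4; EF_G = 4+7 = 11
ES_H = 2; EF_H = 2+12 = 14
ES_I = 15; EF_I = 15+7 = 22
ES_J = max(EF_D=14, EF_E=19, EF_G=11, EF_H=14, EF_I=22) = 22; EF_J = 22+13 = 35
Expected project duration μ = 35 weeks. Critical path: A → F → I → J.

Variance along critical path = 1.778 + 2.778 + 1.778 + 1.000 = 7.333
σ = √7.333 = 2.708 weeks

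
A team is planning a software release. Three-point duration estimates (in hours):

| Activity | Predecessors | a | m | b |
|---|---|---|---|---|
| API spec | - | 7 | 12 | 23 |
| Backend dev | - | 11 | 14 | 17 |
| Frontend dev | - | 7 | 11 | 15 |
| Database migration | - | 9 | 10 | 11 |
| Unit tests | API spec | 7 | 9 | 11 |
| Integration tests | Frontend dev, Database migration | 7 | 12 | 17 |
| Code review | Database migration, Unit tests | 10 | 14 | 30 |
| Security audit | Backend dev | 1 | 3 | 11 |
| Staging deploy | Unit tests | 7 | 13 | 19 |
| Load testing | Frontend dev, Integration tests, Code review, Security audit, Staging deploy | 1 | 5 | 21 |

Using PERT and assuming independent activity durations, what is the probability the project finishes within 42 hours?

0.291

te_API spec = (7 + 4·12 + 23)/6 = 78/6 = 13; σ²_API spec = ((23−7)/6)² = 7.111
te_Backend dev = (11 + 4·14 + 17)/6 = 84/6 = 14; σ²_Backend dev = ((17−11)/6)² = 1.000
te_Frontend dev = (7 + 4·11 + 15)/6 = 66/6 = 11; σ²_Frontend dev = ((15−7)/6)² = 1.778
te_Database migration = (9 + 4·10 + 11)/6 = 60/6 = 10; σ²_Database migration = ((11−9)/6)² = 0.111
te_Unit tests = (7 + 4·9 + 11)/6 = 54/6 = 9; σ²_Unit tests = ((11−7)/6)² = 0.444
te_Integration tests = (7 + 4·12 + 17)/6 = 72/6 = 12; σ²_Integration tests = ((17−7)/6)² = 2.778
te_Code review = (10 + 4·14 + 30)/6 = 96/6 = 16; σ²_Code review = ((30−10)/6)² = 11.111
te_Security audit = (1 + 4·3 + 11)/6 = 24/6 = 4; σ²_Security audit = ((11−1)/6)² = 2.778
te_Staging deploy = (7 + 4·13 + 19)/6 = 78/6 = 13; σ²_Staging deploy = ((19−7)/6)² = 4.000
te_Load testing = (1 + 4·5 + 21)/6 = 42/6 = 7; σ²_Load testing = ((21−1)/6)² = 11.111

Forward pass:
ES_API spec = 0; EF_API spec = 13
ES_Backend dev = 0; EF_Backend dev = 14
ES_Frontend dev = 0; EF_Frontend dev = 11
ES_Database migration = 0; EF_Database migration = 10
ES_Unit tests = 13; EF_Unit tests = 13+9 = 22
ES_Integration tests = max(EF_Frontend dev=11, EF_Database migration=10) = 11; EF_Integration tests = 11+12 = 23
ES_Code review = max(EF_Database migration=10, EF_Unit tests=22) = 22; EF_Code review = 22+16 = 38
ES_Security audit = 14; EF_Security audit = 14+4 = 18
ES_Staging deploy = 22; EF_Staging deploy = 22+13 = 35
ES_Load testing = max(EF_Frontend dev=11, EF_Integration tests=23, EF_Code review=38, EF_Security audit=18, EF_Staging deploy=35) = 38; EF_Load testing = 38+7 = 45
Expected project duration μ = 45 hours. Critical path: API spec → Unit tests → Code review → Load testing.

Variance along critical path = 7.111 + 0.444 + 11.111 + 11.111 = 29.778; σ = √29.778 = 5.457 hours.
Z = (42 − 45) / 5.457 = -0.550
P(T ≤ 42) = Φ(-0.550) ≈ 0.291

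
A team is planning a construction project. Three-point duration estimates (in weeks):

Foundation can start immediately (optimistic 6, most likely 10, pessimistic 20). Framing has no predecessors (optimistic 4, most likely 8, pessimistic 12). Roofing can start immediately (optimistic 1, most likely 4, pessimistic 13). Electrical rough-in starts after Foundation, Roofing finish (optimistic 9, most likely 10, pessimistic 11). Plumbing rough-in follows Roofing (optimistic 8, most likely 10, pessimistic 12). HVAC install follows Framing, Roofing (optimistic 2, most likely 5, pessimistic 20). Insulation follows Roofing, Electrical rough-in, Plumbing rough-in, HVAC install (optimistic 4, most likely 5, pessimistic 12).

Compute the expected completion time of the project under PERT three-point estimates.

27 weeks

te_Foundation = (6 + 4·10 + 20)/6 = 66/6 = 11
te_Framing = (4 + 4·8 + 12)/6 = 48/6 = 8
te_Roofing = (1 + 4·4 + 13)/6 = 30/6 = 5
te_Electrical rough-in = (9 + 4·10 + 11)/6 = 60/6 = 10
te_Plumbing rough-in = (8 + 4·10 + 12)/6 = 60/6 = 10
te_HVAC install = (2 + 4·5 + 20)/6 = 42/6 = 7
te_Insulation = (4 + 4·5 + 12)/6 = 36/6 = 6

Forward pass:
ES_Foundation = 0; EF_Foundation = 11
ES_Framing = 0; EF_Framing = 8
ES_Roofing = 0; EF_Roofing = 5
ES_Electrical rough-in = max(EF_Foundation=11, EF_Roofing=5) = 11; EF_Electrical rough-in = 11+10 = 21
ES_Plumbing rough-in = 5; EF_Plumbing rough-in = 5+10 = 15
ES_HVAC install = max(EF_Framing=8, EF_Roofing=5) = 8; EF_HVAC install = 8+7 = 15
ES_Insulation = max(EF_Roofing=5, EF_Electrical rough-in=21, EF_Plumbing rough-in=15, EF_HVAC install=15) = 21; EF_Insulation = 21+6 = 27
Expected project duration μ = 27 weeks. Critical path: Foundation → Electrical rough-in → Insulation.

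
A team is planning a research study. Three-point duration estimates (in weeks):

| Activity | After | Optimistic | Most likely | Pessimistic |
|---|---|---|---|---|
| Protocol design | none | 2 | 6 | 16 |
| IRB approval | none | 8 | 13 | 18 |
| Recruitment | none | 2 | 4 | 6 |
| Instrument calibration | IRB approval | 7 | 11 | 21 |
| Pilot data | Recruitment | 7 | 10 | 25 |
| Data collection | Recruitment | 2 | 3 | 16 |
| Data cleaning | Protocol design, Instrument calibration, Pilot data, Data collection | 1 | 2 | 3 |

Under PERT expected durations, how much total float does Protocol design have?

te_Protocol design = (2 + 4·6 + 16)/6 = 42/6 = 7
te_IRB approval = (8 + 4·13 + 18)/6 = 78/6 = 13
te_Recruitment = (2 + 4·4 + 6)/6 = 24/6 = 4
te_Instrument calibration = (7 + 4·11 + 21)/6 = 72/6 = 12
te_Pilot data = (7 + 4·10 + 25)/6 = 72/6 = 12
te_Data collection = (2 + 4·3 + 16)/6 = 30/6 = 5
te_Data cleaning = (1 + 4·2 + 3)/6 = 12/6 = 2

Forward pass:
ES_Protocol design = 0; EF_Protocol design = 7
ES_IRB approval = 0; EF_IRB approval = 13
ES_Recruitment = 0; EF_Recruitment = 4
ES_Instrument calibration = 13; EF_Instrument calibration = 13+12 = 25
ES_Pilot data = 4; EF_Pilot data = 4+12 = 16
ES_Data collection = 4; EF_Data collection = 4+5 = 9
ES_Data cleaning = max(EF_Protocol design=7, EF_Instrument calibration=25, EF_Pilot data=16, EF_Data collection=9) = 25; EF_Data cleaning = 25+2 = 27
Expected project duration μ = 27 weeks. Critical path: IRB approval → Instrument calibration → Data cleaning.

Backward pass:
LF_Data cleaning = 27; LS_Data cleaning = 27−2 = 25
LF_Data collection = LS_Data cleaning = 25; LS_Data collection = 25−5 = 20
LF_Pilot data = LS_Data cleaning = 25; LS_Pilot data = 25−12 = 13
LF_Instrument calibration = LS_Data cleaning = 25; LS_Instrument calibration = 25−12 = 13
LF_Recruitment = min(LS_Pilot data=13, LS_Data collection=20) = 13; LS_Recruitment = 13−4 = 9
LF_IRB approval = LS_Instrument calibration = 13; LS_IRB approval = 13−13 = 0
LF_Protocol design = LS_Data cleaning = 25; LS_Protocol design = 25−7 = 18
Slack_Protocol design = LS_Protocol design − ES_Protocol design = 18 − 0 = 18

18 weeks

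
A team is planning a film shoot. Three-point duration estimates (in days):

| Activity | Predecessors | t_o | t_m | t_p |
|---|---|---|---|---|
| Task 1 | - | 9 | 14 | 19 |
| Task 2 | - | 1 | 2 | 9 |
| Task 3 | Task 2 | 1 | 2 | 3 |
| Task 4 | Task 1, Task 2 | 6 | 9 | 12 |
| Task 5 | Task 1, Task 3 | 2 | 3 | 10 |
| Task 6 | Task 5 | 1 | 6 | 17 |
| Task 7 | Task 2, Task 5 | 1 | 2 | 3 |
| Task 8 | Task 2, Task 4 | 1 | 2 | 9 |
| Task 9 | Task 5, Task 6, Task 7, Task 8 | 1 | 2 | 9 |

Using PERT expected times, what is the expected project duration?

29 days

te_Task 1 = (9 + 4·14 + 19)/6 = 84/6 = 14
te_Task 2 = (1 + 4·2 + 9)/6 = 18/6 = 3
te_Task 3 = (1 + 4·2 + 3)/6 = 12/6 = 2
te_Task 4 = (6 + 4·9 + 12)/6 = 54/6 = 9
te_Task 5 = (2 + 4·3 + 10)/6 = 24/6 = 4
te_Task 6 = (1 + 4·6 + 17)/6 = 42/6 = 7
te_Task 7 = (1 + 4·2 + 3)/6 = 12/6 = 2
te_Task 8 = (1 + 4·2 + 9)/6 = 18/6 = 3
te_Task 9 = (1 + 4·2 + 9)/6 = 18/6 = 3

Forward pass:
ES_Task 1 = 0; EF_Task 1 = 14
ES_Task 2 = 0; EF_Task 2 = 3
ES_Task 3 = 3; EF_Task 3 = 3+2 = 5
ES_Task 4 = max(EF_Task 1=14, EF_Task 2=3) = 14; EF_Task 4 = 14+9 = 23
ES_Task 5 = max(EF_Task 1=14, EF_Task 3=5) = 14; EF_Task 5 = 14+4 = 18
ES_Task 6 = 18; EF_Task 6 = 18+7 = 25
ES_Task 7 = max(EF_Task 2=3, EF_Task 5=18) = 18; EF_Task 7 = 18+2 = 20
ES_Task 8 = max(EF_Task 2=3, EF_Task 4=23) = 23; EF_Task 8 = 23+3 = 26
ES_Task 9 = max(EF_Task 5=18, EF_Task 6=25, EF_Task 7=20, EF_Task 8=26) = 26; EF_Task 9 = 26+3 = 29
Expected project duration μ = 29 days. Critical path: Task 1 → Task 4 → Task 8 → Task 9.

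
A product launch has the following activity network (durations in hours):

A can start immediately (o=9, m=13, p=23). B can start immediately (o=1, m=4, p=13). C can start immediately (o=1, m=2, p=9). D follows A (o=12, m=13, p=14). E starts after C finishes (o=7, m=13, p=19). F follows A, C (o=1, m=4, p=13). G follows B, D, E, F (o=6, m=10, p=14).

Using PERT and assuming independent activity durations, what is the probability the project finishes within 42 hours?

te_A = (9 + 4·13 + 23)/6 = 84/6 = 14; σ²_A = ((23−9)/6)² = 5.444
te_B = (1 + 4·4 + 13)/6 = 30/6 = 5; σ²_B = ((13−1)/6)² = 4.000
te_C = (1 + 4·2 + 9)/6 = 18/6 = 3; σ²_C = ((9−1)/6)² = 1.778
te_D = (12 + 4·13 + 14)/6 = 78/6 = 13; σ²_D = ((14−12)/6)² = 0.111
te_E = (7 + 4·13 + 19)/6 = 78/6 = 13; σ²_E = ((19−7)/6)² = 4.000
te_F = (1 + 4·4 + 13)/6 = 30/6 = 5; σ²_F = ((13−1)/6)² = 4.000
te_G = (6 + 4·10 + 14)/6 = 60/6 = 10; σ²_G = ((14−6)/6)² = 1.778

Forward pass:
ES_A = 0; EF_A = 14
ES_B = 0; EF_B = 5
ES_C = 0; EF_C = 3
ES_D = 14; EF_D = 14+13 = 27
ES_E = 3; EF_E = 3+13 = 16
ES_F = max(EF_A=14, EF_C=3) = 14; EF_F = 14+5 = 19
ES_G = max(EF_B=5, EF_D=27, EF_E=16, EF_F=19) = 27; EF_G = 27+10 = 37
Expected project duration μ = 37 hours. Critical path: A → D → G.

Variance along critical path = 5.444 + 0.111 + 1.778 = 7.333; σ = √7.333 = 2.708 hours.
Z = (42 − 37) / 2.708 = 1.846
P(T ≤ 42) = Φ(1.846) ≈ 0.968

0.968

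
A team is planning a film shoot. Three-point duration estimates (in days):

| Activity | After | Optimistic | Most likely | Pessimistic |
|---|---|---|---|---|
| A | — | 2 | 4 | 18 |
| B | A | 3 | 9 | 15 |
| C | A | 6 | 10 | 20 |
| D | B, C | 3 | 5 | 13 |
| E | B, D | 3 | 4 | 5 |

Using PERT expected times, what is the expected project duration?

te_A = (2 + 4·4 + 18)/6 = 36/6 = 6
te_B = (3 + 4·9 + 15)/6 = 54/6 = 9
te_C = (6 + 4·10 + 20)/6 = 66/6 = 11
te_D = (3 + 4·5 + 13)/6 = 36/6 = 6
te_E = (3 + 4·4 + 5)/6 = 24/6 = 4

Forward pass:
ES_A = 0; EF_A = 6
ES_B = 6; EF_B = 6+9 = 15
ES_C = 6; EF_C = 6+11 = 17
ES_D = max(EF_B=15, EF_C=17) = 17; EF_D = 17+6 = 23
ES_E = max(EF_B=15, EF_D=23) = 23; EF_E = 23+4 = 27
Expected project duration μ = 27 days. Critical path: A → C → D → E.

27 days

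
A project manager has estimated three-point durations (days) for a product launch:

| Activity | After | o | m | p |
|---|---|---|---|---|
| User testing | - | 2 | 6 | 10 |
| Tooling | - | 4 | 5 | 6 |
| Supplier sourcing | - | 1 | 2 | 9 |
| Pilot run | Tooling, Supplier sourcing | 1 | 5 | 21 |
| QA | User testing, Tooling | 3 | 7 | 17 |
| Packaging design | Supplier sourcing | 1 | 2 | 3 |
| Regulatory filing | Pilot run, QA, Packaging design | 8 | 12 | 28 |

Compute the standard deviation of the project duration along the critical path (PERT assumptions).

4.28 days

te_User testing = (2 + 4·6 + 10)/6 = 36/6 = 6; σ²_User testing = ((10−2)/6)² = 1.778
te_Tooling = (4 + 4·5 + 6)/6 = 30/6 = 5; σ²_Tooling = ((6−4)/6)² = 0.111
te_Supplier sourcing = (1 + 4·2 + 9)/6 = 18/6 = 3; σ²_Supplier sourcing = ((9−1)/6)² = 1.778
te_Pilot run = (1 + 4·5 + 21)/6 = 42/6 = 7; σ²_Pilot run = ((21−1)/6)² = 11.111
te_QA = (3 + 4·7 + 17)/6 = 48/6 = 8; σ²_QA = ((17−3)/6)² = 5.444
te_Packaging design = (1 + 4·2 + 3)/6 = 12/6 = 2; σ²_Packaging design = ((3−1)/6)² = 0.111
te_Regulatory filing = (8 + 4·12 + 28)/6 = 84/6 = 14; σ²_Regulatory filing = ((28−8)/6)² = 11.111

Forward pass:
ES_User testing = 0; EF_User testing = 6
ES_Tooling = 0; EF_Tooling = 5
ES_Supplier sourcing = 0; EF_Supplier sourcing = 3
ES_Pilot run = max(EF_Tooling=5, EF_Supplier sourcing=3) = 5; EF_Pilot run = 5+7 = 12
ES_QA = max(EF_User testing=6, EF_Tooling=5) = 6; EF_QA = 6+8 = 14
ES_Packaging design = 3; EF_Packaging design = 3+2 = 5
ES_Regulatory filing = max(EF_Pilot run=12, EF_QA=14, EF_Packaging design=5) = 14; EF_Regulatory filing = 14+14 = 28
Expected project duration μ = 28 days. Critical path: User testing → QA → Regulatory filing.

Variance along critical path = 1.778 + 5.444 + 11.111 = 18.333
σ = √18.333 = 4.282 days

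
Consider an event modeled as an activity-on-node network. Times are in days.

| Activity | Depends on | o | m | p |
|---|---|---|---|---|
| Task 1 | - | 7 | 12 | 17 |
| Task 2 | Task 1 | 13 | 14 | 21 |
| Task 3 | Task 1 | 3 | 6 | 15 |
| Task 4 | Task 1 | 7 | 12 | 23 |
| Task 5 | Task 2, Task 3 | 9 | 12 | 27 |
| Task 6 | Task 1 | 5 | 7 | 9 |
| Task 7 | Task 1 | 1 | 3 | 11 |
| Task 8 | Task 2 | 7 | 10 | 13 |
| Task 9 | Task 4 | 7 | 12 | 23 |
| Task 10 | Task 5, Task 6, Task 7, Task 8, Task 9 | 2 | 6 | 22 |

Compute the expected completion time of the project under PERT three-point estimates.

49 days

te_Task 1 = (7 + 4·12 + 17)/6 = 72/6 = 12
te_Task 2 = (13 + 4·14 + 21)/6 = 90/6 = 15
te_Task 3 = (3 + 4·6 + 15)/6 = 42/6 = 7
te_Task 4 = (7 + 4·12 + 23)/6 = 78/6 = 13
te_Task 5 = (9 + 4·12 + 27)/6 = 84/6 = 14
te_Task 6 = (5 + 4·7 + 9)/6 = 42/6 = 7
te_Task 7 = (1 + 4·3 + 11)/6 = 24/6 = 4
te_Task 8 = (7 + 4·10 + 13)/6 = 60/6 = 10
te_Task 9 = (7 + 4·12 + 23)/6 = 78/6 = 13
te_Task 10 = (2 + 4·6 + 22)/6 = 48/6 = 8

Forward pass:
ES_Task 1 = 0; EF_Task 1 = 12
ES_Task 2 = 12; EF_Task 2 = 12+15 = 27
ES_Task 3 = 12; EF_Task 3 = 12+7 = 19
ES_Task 4 = 12; EF_Task 4 = 12+13 = 25
ES_Task 5 = max(EF_Task 2=27, EF_Task 3=19) = 27; EF_Task 5 = 27+14 = 41
ES_Task 6 = 12; EF_Task 6 = 12+7 = 19
ES_Task 7 = 12; EF_Task 7 = 12+4 = 16
ES_Task 8 = 27; EF_Task 8 = 27+10 = 37
ES_Task 9 = 25; EF_Task 9 = 25+13 = 38
ES_Task 10 = max(EF_Task 5=41, EF_Task 6=19, EF_Task 7=16, EF_Task 8=37, EF_Task 9=38) = 41; EF_Task 10 = 41+8 = 49
Expected project duration μ = 49 days. Critical path: Task 1 → Task 2 → Task 5 → Task 10.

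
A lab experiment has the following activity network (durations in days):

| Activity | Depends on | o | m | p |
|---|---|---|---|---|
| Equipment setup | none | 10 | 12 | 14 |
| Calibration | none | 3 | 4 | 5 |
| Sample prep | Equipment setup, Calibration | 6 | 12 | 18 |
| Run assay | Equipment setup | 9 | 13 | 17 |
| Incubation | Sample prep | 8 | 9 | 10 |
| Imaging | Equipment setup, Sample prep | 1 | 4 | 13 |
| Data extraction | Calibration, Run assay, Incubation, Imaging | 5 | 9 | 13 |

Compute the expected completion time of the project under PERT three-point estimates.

te_Equipment setup = (10 + 4·12 + 14)/6 = 72/6 = 12
te_Calibration = (3 + 4·4 + 5)/6 = 24/6 = 4
te_Sample prep = (6 + 4·12 + 18)/6 = 72/6 = 12
te_Run assay = (9 + 4·13 + 17)/6 = 78/6 = 13
te_Incubation = (8 + 4·9 + 10)/6 = 54/6 = 9
te_Imaging = (1 + 4·4 + 13)/6 = 30/6 = 5
te_Data extraction = (5 + 4·9 + 13)/6 = 54/6 = 9

Forward pass:
ES_Equipment setup = 0; EF_Equipment setup = 12
ES_Calibration = 0; EF_Calibration = 4
ES_Sample prep = max(EF_Equipment setup=12, EF_Calibration=4) = 12; EF_Sample prep = 12+12 = 24
ES_Run assay = 12; EF_Run assay = 12+13 = 25
ES_Incubation = 24; EF_Incubation = 24+9 = 33
ES_Imaging = max(EF_Equipment setup=12, EF_Sample prep=24) = 24; EF_Imaging = 24+5 = 29
ES_Data extraction = max(EF_Calibration=4, EF_Run assay=25, EF_Incubation=33, EF_Imaging=29) = 33; EF_Data extraction = 33+9 = 42
Expected project duration μ = 42 days. Critical path: Equipment setup → Sample prep → Incubation → Data extraction.

42 days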